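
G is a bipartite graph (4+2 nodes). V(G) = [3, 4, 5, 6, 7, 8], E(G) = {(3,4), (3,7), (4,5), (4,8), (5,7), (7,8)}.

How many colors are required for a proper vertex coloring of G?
χ(G) = 2

Clique number ω(G) = 2 (lower bound: χ ≥ ω).
The graph is bipartite (no odd cycle), so 2 colors suffice: χ(G) = 2.
A valid 2-coloring: color 1: [4, 6, 7]; color 2: [3, 5, 8].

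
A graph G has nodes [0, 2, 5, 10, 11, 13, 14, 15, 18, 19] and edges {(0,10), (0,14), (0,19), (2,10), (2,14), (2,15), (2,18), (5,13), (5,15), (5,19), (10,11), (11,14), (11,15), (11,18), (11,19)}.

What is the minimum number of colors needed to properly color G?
χ(G) = 2

Clique number ω(G) = 2 (lower bound: χ ≥ ω).
The graph is bipartite (no odd cycle), so 2 colors suffice: χ(G) = 2.
A valid 2-coloring: color 1: [0, 2, 5, 11]; color 2: [10, 13, 14, 15, 18, 19].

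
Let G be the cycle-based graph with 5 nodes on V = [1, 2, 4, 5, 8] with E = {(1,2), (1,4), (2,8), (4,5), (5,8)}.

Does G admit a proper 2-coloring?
Odd cycle [8, 2, 1, 4, 5] needs 3 colors (χ ≥ 3).
Hence χ(G) ≥ 3 > 2, so no proper 2-coloring exists.

No, G is not 2-colorable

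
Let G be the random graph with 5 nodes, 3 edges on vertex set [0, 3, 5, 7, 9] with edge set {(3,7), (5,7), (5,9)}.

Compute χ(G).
χ(G) = 2

Clique number ω(G) = 2 (lower bound: χ ≥ ω).
The graph is bipartite (no odd cycle), so 2 colors suffice: χ(G) = 2.
A valid 2-coloring: color 1: [0, 3, 5]; color 2: [7, 9].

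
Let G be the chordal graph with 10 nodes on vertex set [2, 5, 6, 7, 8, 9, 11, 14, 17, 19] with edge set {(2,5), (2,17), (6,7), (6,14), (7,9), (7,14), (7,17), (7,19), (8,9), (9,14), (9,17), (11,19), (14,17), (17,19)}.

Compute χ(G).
Clique number ω(G) = 4 (lower bound: χ ≥ ω).
The clique on [7, 9, 14, 17] has size 4, forcing χ ≥ 4, and the coloring below uses 4 colors, so χ(G) = 4.
A valid 4-coloring: color 1: [5, 6, 8, 11, 17]; color 2: [2, 7]; color 3: [9, 19]; color 4: [14].

χ(G) = 4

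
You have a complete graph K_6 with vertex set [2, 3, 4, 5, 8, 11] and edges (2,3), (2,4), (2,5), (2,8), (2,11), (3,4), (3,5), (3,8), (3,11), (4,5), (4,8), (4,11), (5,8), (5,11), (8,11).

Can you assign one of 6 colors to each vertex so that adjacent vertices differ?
Yes, G is 6-colorable

A valid 6-coloring: color 1: [2]; color 2: [11]; color 3: [3]; color 4: [5]; color 5: [8]; color 6: [4].
(χ(G) = 6 ≤ 6.)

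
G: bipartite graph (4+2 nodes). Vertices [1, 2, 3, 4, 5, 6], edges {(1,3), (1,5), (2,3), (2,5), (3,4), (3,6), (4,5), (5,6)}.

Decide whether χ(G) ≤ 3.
A valid 3-coloring: color 1: [3, 5]; color 2: [1, 2, 4, 6].
(χ(G) = 2 ≤ 3.)

Yes, G is 3-colorable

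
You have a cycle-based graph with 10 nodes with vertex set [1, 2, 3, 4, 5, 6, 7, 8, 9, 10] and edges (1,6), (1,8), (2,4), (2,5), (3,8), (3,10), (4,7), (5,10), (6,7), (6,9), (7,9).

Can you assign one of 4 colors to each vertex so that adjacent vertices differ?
A valid 4-coloring: color 1: [2, 7, 8, 10]; color 2: [3, 4, 5, 6]; color 3: [1, 9].
(χ(G) = 3 ≤ 4.)

Yes, G is 4-colorable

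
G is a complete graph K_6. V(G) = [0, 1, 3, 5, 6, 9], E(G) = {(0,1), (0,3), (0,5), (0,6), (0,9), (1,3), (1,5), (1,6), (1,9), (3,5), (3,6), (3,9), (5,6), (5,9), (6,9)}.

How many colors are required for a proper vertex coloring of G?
χ(G) = 6

Clique number ω(G) = 6 (lower bound: χ ≥ ω).
The clique on [0, 1, 3, 5, 6, 9] has size 6, forcing χ ≥ 6, and the coloring below uses 6 colors, so χ(G) = 6.
A valid 6-coloring: color 1: [5]; color 2: [0]; color 3: [9]; color 4: [3]; color 5: [6]; color 6: [1].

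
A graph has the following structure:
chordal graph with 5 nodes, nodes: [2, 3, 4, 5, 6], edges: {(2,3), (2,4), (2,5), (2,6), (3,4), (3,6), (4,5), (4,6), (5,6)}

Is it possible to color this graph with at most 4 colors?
Yes, G is 4-colorable

A valid 4-coloring: color 1: [2]; color 2: [6]; color 3: [4]; color 4: [3, 5].
(χ(G) = 4 ≤ 4.)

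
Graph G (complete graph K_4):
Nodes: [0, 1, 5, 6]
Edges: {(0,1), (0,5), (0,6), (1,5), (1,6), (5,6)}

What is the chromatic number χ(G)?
χ(G) = 4

Clique number ω(G) = 4 (lower bound: χ ≥ ω).
The clique on [0, 1, 5, 6] has size 4, forcing χ ≥ 4, and the coloring below uses 4 colors, so χ(G) = 4.
A valid 4-coloring: color 1: [6]; color 2: [1]; color 3: [0]; color 4: [5].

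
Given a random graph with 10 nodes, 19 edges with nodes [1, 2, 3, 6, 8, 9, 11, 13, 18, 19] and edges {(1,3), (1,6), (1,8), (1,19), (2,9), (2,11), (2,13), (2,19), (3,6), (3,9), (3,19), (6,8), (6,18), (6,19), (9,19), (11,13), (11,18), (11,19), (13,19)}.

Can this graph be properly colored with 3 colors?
The clique on vertices [1, 3, 6, 19] has size 4 > 3, so it alone needs 4 colors.

No, G is not 3-colorable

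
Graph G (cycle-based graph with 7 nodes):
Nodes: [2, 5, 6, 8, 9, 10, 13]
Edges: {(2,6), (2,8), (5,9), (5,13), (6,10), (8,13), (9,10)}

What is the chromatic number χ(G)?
χ(G) = 3

Clique number ω(G) = 2 (lower bound: χ ≥ ω).
Odd cycle [10, 6, 2, 8, 13, 5, 9] needs 3 colors (χ ≥ 3).
The coloring below uses 3 colors, so χ(G) = 3.
A valid 3-coloring: color 1: [2, 5, 10]; color 2: [6, 8, 9]; color 3: [13].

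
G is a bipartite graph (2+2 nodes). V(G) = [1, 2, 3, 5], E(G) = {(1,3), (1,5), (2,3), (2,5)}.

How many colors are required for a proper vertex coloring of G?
χ(G) = 2

Clique number ω(G) = 2 (lower bound: χ ≥ ω).
The graph is bipartite (no odd cycle), so 2 colors suffice: χ(G) = 2.
A valid 2-coloring: color 1: [1, 2]; color 2: [3, 5].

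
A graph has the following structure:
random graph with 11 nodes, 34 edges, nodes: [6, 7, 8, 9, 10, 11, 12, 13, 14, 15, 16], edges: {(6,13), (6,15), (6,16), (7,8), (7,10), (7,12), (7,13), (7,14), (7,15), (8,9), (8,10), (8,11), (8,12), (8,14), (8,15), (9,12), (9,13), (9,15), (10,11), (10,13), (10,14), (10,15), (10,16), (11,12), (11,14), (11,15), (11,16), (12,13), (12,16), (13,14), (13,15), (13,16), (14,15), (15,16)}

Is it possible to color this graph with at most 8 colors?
A valid 8-coloring: color 1: [12, 15]; color 2: [8, 13]; color 3: [6, 9, 10]; color 4: [7, 11]; color 5: [14, 16].
(χ(G) = 5 ≤ 8.)

Yes, G is 8-colorable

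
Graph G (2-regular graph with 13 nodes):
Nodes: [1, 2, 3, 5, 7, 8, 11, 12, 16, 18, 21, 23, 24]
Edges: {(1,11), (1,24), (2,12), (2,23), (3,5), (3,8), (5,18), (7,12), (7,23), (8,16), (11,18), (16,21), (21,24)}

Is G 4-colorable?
Yes, G is 4-colorable

A valid 4-coloring: color 1: [1, 8, 12, 18, 21, 23]; color 2: [2, 3, 7, 11, 16, 24]; color 3: [5].
(χ(G) = 3 ≤ 4.)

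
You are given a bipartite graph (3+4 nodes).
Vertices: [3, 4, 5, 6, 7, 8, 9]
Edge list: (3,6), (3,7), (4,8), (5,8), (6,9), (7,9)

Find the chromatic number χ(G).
χ(G) = 2

Clique number ω(G) = 2 (lower bound: χ ≥ ω).
The graph is bipartite (no odd cycle), so 2 colors suffice: χ(G) = 2.
A valid 2-coloring: color 1: [6, 7, 8]; color 2: [3, 4, 5, 9].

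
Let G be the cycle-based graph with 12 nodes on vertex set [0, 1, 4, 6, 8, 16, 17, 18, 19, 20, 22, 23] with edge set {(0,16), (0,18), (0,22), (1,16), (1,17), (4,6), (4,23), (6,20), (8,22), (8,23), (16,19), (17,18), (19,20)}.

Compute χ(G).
χ(G) = 3

Clique number ω(G) = 2 (lower bound: χ ≥ ω).
Odd cycle [22, 8, 23, 4, 6, 20, 19, 16, 0] needs 3 colors (χ ≥ 3).
The coloring below uses 3 colors, so χ(G) = 3.
A valid 3-coloring: color 1: [0, 1, 4, 8, 20]; color 2: [6, 16, 17, 22, 23]; color 3: [18, 19].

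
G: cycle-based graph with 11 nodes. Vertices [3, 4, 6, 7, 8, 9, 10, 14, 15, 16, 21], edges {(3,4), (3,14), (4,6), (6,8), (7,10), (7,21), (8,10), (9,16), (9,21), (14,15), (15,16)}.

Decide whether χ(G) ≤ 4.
A valid 4-coloring: color 1: [3, 6, 9, 10, 15]; color 2: [4, 8, 14, 16, 21]; color 3: [7].
(χ(G) = 3 ≤ 4.)

Yes, G is 4-colorable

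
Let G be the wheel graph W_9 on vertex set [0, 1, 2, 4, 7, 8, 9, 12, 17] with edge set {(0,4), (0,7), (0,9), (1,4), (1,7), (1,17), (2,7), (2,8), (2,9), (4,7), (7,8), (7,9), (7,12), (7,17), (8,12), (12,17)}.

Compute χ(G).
Clique number ω(G) = 3 (lower bound: χ ≥ ω).
The clique on [0, 7, 9] has size 3, forcing χ ≥ 3, and the coloring below uses 3 colors, so χ(G) = 3.
A valid 3-coloring: color 1: [7]; color 2: [4, 8, 9, 17]; color 3: [0, 1, 2, 12].

χ(G) = 3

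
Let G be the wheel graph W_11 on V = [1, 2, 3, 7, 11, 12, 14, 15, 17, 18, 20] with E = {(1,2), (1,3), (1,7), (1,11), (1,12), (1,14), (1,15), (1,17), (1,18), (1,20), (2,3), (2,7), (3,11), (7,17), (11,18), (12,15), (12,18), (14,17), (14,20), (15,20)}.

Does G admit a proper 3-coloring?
Yes, G is 3-colorable

A valid 3-coloring: color 1: [1]; color 2: [2, 11, 12, 17, 20]; color 3: [3, 7, 14, 15, 18].
(χ(G) = 3 ≤ 3.)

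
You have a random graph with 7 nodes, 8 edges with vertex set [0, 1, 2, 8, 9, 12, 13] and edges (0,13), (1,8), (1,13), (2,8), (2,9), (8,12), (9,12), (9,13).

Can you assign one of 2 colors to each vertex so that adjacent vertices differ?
No, G is not 2-colorable

Odd cycle [1, 13, 9, 12, 8] needs 3 colors (χ ≥ 3).
Hence χ(G) ≥ 3 > 2, so no proper 2-coloring exists.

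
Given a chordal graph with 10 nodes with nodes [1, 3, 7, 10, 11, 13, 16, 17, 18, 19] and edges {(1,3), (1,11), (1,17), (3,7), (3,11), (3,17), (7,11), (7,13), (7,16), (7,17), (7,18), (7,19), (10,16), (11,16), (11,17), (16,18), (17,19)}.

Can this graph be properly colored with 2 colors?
The clique on vertices [1, 3, 11, 17] has size 4 > 2, so it alone needs 4 colors.

No, G is not 2-colorable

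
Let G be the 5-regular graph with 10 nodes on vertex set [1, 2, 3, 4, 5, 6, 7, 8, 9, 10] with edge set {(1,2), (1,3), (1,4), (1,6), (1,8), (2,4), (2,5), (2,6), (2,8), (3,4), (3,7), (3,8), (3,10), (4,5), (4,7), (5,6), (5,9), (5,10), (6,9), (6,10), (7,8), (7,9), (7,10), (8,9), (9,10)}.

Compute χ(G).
χ(G) = 4

Clique number ω(G) = 4 (lower bound: χ ≥ ω).
The clique on [5, 6, 9, 10] has size 4, forcing χ ≥ 4, and the coloring below uses 4 colors, so χ(G) = 4.
A valid 4-coloring: color 1: [6, 7]; color 2: [4, 8, 10]; color 3: [2, 3, 9]; color 4: [1, 5].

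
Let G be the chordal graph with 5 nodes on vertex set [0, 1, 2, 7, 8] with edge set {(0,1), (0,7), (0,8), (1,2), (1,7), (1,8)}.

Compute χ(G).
χ(G) = 3

Clique number ω(G) = 3 (lower bound: χ ≥ ω).
The clique on [0, 1, 8] has size 3, forcing χ ≥ 3, and the coloring below uses 3 colors, so χ(G) = 3.
A valid 3-coloring: color 1: [1]; color 2: [0, 2]; color 3: [7, 8].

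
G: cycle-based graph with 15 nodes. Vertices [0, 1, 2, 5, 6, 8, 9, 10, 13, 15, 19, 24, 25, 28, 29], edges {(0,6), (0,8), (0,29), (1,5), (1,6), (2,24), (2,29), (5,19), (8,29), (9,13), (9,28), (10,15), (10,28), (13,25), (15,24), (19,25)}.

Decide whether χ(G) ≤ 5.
Yes, G is 5-colorable

A valid 5-coloring: color 1: [5, 6, 9, 10, 24, 25, 29]; color 2: [0, 1, 2, 13, 15, 19, 28]; color 3: [8].
(χ(G) = 3 ≤ 5.)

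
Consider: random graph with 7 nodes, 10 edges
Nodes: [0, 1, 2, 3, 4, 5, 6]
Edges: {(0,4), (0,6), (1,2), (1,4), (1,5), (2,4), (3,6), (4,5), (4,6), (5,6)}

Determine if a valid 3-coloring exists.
A valid 3-coloring: color 1: [3, 4]; color 2: [1, 6]; color 3: [0, 2, 5].
(χ(G) = 3 ≤ 3.)

Yes, G is 3-colorable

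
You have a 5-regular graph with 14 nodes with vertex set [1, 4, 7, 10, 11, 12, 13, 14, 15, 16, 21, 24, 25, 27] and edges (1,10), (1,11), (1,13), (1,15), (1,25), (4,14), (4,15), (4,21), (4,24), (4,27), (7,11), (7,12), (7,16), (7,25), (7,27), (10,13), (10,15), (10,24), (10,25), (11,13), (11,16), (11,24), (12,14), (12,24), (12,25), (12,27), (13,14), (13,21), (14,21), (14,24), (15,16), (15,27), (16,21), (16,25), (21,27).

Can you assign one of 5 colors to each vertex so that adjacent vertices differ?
A valid 5-coloring: color 1: [1, 4, 12, 16]; color 2: [10, 11, 14, 27]; color 3: [13, 15, 24, 25]; color 4: [7, 21].
(χ(G) = 4 ≤ 5.)

Yes, G is 5-colorable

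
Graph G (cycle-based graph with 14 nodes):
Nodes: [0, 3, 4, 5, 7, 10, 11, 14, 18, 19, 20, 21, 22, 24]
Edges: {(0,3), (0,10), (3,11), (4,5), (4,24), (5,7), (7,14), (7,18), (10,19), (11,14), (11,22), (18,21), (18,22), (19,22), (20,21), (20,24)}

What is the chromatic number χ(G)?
Clique number ω(G) = 2 (lower bound: χ ≥ ω).
Odd cycle [21, 20, 24, 4, 5, 7, 18] needs 3 colors (χ ≥ 3).
The coloring below uses 3 colors, so χ(G) = 3.
A valid 3-coloring: color 1: [0, 4, 11, 18, 19, 20]; color 2: [3, 7, 10, 21, 22, 24]; color 3: [5, 14].

χ(G) = 3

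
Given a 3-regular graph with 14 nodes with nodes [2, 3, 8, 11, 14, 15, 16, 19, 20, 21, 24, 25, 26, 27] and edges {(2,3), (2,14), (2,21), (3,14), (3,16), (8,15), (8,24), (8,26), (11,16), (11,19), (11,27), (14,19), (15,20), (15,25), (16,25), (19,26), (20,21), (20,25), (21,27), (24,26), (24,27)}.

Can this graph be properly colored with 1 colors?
No, G is not 1-colorable

The clique on vertices [2, 3, 14] has size 3 > 1, so it alone needs 3 colors.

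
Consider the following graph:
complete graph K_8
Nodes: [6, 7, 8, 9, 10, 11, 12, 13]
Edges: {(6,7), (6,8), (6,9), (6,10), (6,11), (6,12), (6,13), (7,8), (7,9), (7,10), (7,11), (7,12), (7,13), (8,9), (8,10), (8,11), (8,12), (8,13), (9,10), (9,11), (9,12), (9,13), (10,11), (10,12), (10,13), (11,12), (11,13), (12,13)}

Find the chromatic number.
χ(G) = 8

Clique number ω(G) = 8 (lower bound: χ ≥ ω).
The clique on [6, 7, 8, 9, 10, 11, 12, 13] has size 8, forcing χ ≥ 8, and the coloring below uses 8 colors, so χ(G) = 8.
A valid 8-coloring: color 1: [8]; color 2: [12]; color 3: [9]; color 4: [10]; color 5: [7]; color 6: [13]; color 7: [11]; color 8: [6].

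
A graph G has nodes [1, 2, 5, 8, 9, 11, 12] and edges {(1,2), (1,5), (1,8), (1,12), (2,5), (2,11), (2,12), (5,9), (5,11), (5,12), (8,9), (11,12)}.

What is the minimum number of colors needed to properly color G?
χ(G) = 4

Clique number ω(G) = 4 (lower bound: χ ≥ ω).
The clique on [1, 2, 5, 12] has size 4, forcing χ ≥ 4, and the coloring below uses 4 colors, so χ(G) = 4.
A valid 4-coloring: color 1: [5, 8]; color 2: [9, 12]; color 3: [1, 11]; color 4: [2].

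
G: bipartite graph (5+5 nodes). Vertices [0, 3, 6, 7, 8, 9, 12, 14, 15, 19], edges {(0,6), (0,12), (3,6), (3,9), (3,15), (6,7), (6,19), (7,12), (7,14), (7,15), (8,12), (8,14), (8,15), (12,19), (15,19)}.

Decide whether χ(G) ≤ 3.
A valid 3-coloring: color 1: [6, 9, 12, 14, 15]; color 2: [0, 3, 7, 8, 19].
(χ(G) = 2 ≤ 3.)

Yes, G is 3-colorable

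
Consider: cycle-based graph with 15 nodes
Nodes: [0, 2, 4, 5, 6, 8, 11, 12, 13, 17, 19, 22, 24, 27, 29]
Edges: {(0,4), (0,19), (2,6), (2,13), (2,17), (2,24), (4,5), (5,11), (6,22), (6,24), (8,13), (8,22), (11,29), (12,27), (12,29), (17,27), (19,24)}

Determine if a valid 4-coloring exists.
Yes, G is 4-colorable

A valid 4-coloring: color 1: [2, 4, 8, 11, 12, 19]; color 2: [0, 5, 13, 22, 24, 27, 29]; color 3: [6, 17].
(χ(G) = 3 ≤ 4.)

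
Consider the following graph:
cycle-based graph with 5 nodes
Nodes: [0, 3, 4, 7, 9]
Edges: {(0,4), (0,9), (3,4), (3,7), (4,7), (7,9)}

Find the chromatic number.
Clique number ω(G) = 3 (lower bound: χ ≥ ω).
The clique on [3, 4, 7] has size 3, forcing χ ≥ 3, and the coloring below uses 3 colors, so χ(G) = 3.
A valid 3-coloring: color 1: [0, 7]; color 2: [4, 9]; color 3: [3].

χ(G) = 3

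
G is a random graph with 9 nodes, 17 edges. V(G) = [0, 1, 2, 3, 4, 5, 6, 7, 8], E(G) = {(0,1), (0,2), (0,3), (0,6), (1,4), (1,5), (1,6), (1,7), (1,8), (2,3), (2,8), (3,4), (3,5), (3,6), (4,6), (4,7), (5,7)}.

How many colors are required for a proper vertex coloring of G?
χ(G) = 3

Clique number ω(G) = 3 (lower bound: χ ≥ ω).
The clique on [0, 1, 6] has size 3, forcing χ ≥ 3, and the coloring below uses 3 colors, so χ(G) = 3.
A valid 3-coloring: color 1: [1, 3]; color 2: [2, 6, 7]; color 3: [0, 4, 5, 8].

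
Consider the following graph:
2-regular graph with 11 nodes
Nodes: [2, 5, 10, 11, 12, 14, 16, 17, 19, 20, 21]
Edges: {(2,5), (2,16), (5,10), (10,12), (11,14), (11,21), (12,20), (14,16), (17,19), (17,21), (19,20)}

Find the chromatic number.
Clique number ω(G) = 2 (lower bound: χ ≥ ω).
Odd cycle [12, 20, 19, 17, 21, 11, 14, 16, 2, 5, 10] needs 3 colors (χ ≥ 3).
The coloring below uses 3 colors, so χ(G) = 3.
A valid 3-coloring: color 1: [5, 11, 12, 16, 17]; color 2: [2, 10, 14, 20, 21]; color 3: [19].

χ(G) = 3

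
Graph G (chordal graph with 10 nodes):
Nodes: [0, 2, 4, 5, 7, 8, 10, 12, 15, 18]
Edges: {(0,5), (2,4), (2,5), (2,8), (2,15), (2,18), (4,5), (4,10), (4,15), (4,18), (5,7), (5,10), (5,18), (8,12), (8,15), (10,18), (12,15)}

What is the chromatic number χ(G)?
Clique number ω(G) = 4 (lower bound: χ ≥ ω).
The clique on [2, 4, 5, 18] has size 4, forcing χ ≥ 4, and the coloring below uses 4 colors, so χ(G) = 4.
A valid 4-coloring: color 1: [5, 15]; color 2: [0, 4, 7, 8]; color 3: [2, 10, 12]; color 4: [18].

χ(G) = 4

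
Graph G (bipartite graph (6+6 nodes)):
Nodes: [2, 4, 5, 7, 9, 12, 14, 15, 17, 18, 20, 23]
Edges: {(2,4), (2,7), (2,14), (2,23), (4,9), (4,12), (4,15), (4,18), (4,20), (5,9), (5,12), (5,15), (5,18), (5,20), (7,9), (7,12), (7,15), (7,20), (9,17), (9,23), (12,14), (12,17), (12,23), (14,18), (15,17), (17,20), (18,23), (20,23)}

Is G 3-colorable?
Yes, G is 3-colorable

A valid 3-coloring: color 1: [4, 5, 7, 14, 17, 23]; color 2: [2, 9, 12, 15, 18, 20].
(χ(G) = 2 ≤ 3.)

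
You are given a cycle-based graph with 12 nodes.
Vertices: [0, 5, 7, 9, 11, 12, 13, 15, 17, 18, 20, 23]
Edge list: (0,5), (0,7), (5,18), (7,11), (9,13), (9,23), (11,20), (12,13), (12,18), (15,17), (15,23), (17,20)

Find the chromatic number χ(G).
χ(G) = 2

Clique number ω(G) = 2 (lower bound: χ ≥ ω).
The graph is bipartite (no odd cycle), so 2 colors suffice: χ(G) = 2.
A valid 2-coloring: color 1: [0, 11, 13, 17, 18, 23]; color 2: [5, 7, 9, 12, 15, 20].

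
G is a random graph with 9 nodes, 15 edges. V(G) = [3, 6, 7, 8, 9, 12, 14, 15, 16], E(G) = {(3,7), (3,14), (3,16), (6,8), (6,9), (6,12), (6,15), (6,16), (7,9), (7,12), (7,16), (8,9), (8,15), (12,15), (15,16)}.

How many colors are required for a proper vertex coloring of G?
Clique number ω(G) = 3 (lower bound: χ ≥ ω).
The clique on [3, 7, 16] has size 3, forcing χ ≥ 3, and the coloring below uses 3 colors, so χ(G) = 3.
A valid 3-coloring: color 1: [6, 7, 14]; color 2: [3, 9, 15]; color 3: [8, 12, 16].

χ(G) = 3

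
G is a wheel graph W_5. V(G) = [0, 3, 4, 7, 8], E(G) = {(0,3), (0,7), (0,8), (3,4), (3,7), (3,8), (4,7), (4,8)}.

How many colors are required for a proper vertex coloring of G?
Clique number ω(G) = 3 (lower bound: χ ≥ ω).
The clique on [0, 3, 8] has size 3, forcing χ ≥ 3, and the coloring below uses 3 colors, so χ(G) = 3.
A valid 3-coloring: color 1: [3]; color 2: [0, 4]; color 3: [7, 8].

χ(G) = 3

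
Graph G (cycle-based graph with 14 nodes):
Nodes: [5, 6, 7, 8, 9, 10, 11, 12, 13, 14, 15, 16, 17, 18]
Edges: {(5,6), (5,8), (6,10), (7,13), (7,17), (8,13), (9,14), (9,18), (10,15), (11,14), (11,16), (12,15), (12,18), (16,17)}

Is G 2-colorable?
Yes, G is 2-colorable

A valid 2-coloring: color 1: [6, 7, 8, 14, 15, 16, 18]; color 2: [5, 9, 10, 11, 12, 13, 17].
(χ(G) = 2 ≤ 2.)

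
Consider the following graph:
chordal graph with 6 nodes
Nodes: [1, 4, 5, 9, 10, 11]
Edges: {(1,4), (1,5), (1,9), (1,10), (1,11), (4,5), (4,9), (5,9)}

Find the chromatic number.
χ(G) = 4

Clique number ω(G) = 4 (lower bound: χ ≥ ω).
The clique on [1, 4, 5, 9] has size 4, forcing χ ≥ 4, and the coloring below uses 4 colors, so χ(G) = 4.
A valid 4-coloring: color 1: [1]; color 2: [9, 10, 11]; color 3: [4]; color 4: [5].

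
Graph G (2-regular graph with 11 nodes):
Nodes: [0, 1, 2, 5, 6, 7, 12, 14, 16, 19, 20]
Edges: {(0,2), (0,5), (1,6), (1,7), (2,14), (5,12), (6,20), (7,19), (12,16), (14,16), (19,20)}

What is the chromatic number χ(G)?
χ(G) = 3

Clique number ω(G) = 2 (lower bound: χ ≥ ω).
Odd cycle [20, 6, 1, 7, 19] needs 3 colors (χ ≥ 3).
The coloring below uses 3 colors, so χ(G) = 3.
A valid 3-coloring: color 1: [2, 5, 6, 7, 16]; color 2: [0, 1, 12, 14, 19]; color 3: [20].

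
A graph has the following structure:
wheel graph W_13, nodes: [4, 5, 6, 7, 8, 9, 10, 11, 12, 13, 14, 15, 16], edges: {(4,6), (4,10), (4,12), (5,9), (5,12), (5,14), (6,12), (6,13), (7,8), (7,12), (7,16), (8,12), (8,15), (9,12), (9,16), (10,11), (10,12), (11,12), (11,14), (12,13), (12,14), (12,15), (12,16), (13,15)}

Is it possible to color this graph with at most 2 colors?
The clique on vertices [4, 10, 12] has size 3 > 2, so it alone needs 3 colors.

No, G is not 2-colorable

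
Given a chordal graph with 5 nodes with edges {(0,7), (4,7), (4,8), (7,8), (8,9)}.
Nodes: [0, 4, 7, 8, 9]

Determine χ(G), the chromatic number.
χ(G) = 3

Clique number ω(G) = 3 (lower bound: χ ≥ ω).
The clique on [4, 7, 8] has size 3, forcing χ ≥ 3, and the coloring below uses 3 colors, so χ(G) = 3.
A valid 3-coloring: color 1: [7, 9]; color 2: [0, 8]; color 3: [4].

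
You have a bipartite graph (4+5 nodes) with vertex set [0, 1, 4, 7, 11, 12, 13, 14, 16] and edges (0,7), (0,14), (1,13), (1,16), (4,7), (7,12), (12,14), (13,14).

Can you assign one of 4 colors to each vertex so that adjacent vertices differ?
A valid 4-coloring: color 1: [1, 7, 11, 14]; color 2: [0, 4, 12, 13, 16].
(χ(G) = 2 ≤ 4.)

Yes, G is 4-colorable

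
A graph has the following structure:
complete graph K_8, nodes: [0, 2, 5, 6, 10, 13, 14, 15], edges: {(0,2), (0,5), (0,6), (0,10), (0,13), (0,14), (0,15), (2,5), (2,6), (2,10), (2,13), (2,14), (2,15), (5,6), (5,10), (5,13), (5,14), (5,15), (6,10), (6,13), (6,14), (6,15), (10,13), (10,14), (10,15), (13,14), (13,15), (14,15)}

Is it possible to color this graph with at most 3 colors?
No, G is not 3-colorable

The clique on vertices [0, 2, 5, 6, 10, 13, 14, 15] has size 8 > 3, so it alone needs 8 colors.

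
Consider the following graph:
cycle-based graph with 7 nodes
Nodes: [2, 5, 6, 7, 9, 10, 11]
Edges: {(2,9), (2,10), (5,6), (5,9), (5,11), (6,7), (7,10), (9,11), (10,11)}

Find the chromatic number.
χ(G) = 3

Clique number ω(G) = 3 (lower bound: χ ≥ ω).
The clique on [5, 9, 11] has size 3, forcing χ ≥ 3, and the coloring below uses 3 colors, so χ(G) = 3.
A valid 3-coloring: color 1: [5, 10]; color 2: [2, 7, 11]; color 3: [6, 9].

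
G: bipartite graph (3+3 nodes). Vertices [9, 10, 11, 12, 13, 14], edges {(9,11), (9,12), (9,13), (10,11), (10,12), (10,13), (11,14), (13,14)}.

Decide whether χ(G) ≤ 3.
A valid 3-coloring: color 1: [9, 10, 14]; color 2: [11, 12, 13].
(χ(G) = 2 ≤ 3.)

Yes, G is 3-colorable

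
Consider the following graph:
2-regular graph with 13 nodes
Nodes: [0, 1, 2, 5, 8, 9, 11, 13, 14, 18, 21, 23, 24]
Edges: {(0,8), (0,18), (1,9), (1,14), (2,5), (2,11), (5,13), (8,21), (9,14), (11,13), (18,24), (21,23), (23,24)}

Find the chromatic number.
Clique number ω(G) = 3 (lower bound: χ ≥ ω).
The clique on [1, 9, 14] has size 3, forcing χ ≥ 3, and the coloring below uses 3 colors, so χ(G) = 3.
A valid 3-coloring: color 1: [2, 8, 9, 13, 18, 23]; color 2: [0, 1, 5, 11, 21, 24]; color 3: [14].

χ(G) = 3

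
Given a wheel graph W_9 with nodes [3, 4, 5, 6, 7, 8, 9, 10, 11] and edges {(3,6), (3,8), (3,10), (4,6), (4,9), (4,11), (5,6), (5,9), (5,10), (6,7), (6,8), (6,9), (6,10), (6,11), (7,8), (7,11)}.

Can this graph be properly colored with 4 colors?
A valid 4-coloring: color 1: [6]; color 2: [3, 4, 5, 7]; color 3: [8, 9, 10, 11].
(χ(G) = 3 ≤ 4.)

Yes, G is 4-colorable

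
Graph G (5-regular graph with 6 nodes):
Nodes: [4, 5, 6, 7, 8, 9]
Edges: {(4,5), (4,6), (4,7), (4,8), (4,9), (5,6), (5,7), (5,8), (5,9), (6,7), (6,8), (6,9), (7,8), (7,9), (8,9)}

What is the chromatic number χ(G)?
Clique number ω(G) = 6 (lower bound: χ ≥ ω).
The clique on [4, 5, 6, 7, 8, 9] has size 6, forcing χ ≥ 6, and the coloring below uses 6 colors, so χ(G) = 6.
A valid 6-coloring: color 1: [7]; color 2: [4]; color 3: [6]; color 4: [9]; color 5: [8]; color 6: [5].

χ(G) = 6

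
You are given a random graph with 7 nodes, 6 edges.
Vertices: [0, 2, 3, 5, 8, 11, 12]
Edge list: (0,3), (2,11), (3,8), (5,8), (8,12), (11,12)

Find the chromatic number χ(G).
Clique number ω(G) = 2 (lower bound: χ ≥ ω).
The graph is bipartite (no odd cycle), so 2 colors suffice: χ(G) = 2.
A valid 2-coloring: color 1: [0, 8, 11]; color 2: [2, 3, 5, 12].

χ(G) = 2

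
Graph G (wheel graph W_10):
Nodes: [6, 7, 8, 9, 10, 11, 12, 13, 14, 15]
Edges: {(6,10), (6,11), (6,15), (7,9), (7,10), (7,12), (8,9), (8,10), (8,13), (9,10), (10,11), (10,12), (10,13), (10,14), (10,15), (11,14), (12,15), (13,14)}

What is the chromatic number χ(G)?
Clique number ω(G) = 3 (lower bound: χ ≥ ω).
Odd cycle [14, 11, 6, 15, 12, 7, 9, 8, 13] needs 3 colors (χ ≥ 3).
Vertex 10 is adjacent to every vertex of [6, 7, 8, 9, 11, 12, 13, 14, 15], which already need 3 colors among themselves, so 10 needs a new color (χ ≥ 4).
The coloring below uses 4 colors, so χ(G) = 4.
A valid 4-coloring: color 1: [10]; color 2: [6, 8, 12, 14]; color 3: [7, 11, 13, 15]; color 4: [9].

χ(G) = 4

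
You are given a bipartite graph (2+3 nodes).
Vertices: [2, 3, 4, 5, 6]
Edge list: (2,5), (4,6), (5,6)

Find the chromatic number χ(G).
χ(G) = 2

Clique number ω(G) = 2 (lower bound: χ ≥ ω).
The graph is bipartite (no odd cycle), so 2 colors suffice: χ(G) = 2.
A valid 2-coloring: color 1: [2, 3, 6]; color 2: [4, 5].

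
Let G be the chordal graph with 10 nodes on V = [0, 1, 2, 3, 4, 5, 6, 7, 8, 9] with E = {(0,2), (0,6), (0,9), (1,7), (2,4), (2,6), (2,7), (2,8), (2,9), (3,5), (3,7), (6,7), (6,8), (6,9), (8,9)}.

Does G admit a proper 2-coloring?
The clique on vertices [0, 2, 6, 9] has size 4 > 2, so it alone needs 4 colors.

No, G is not 2-colorable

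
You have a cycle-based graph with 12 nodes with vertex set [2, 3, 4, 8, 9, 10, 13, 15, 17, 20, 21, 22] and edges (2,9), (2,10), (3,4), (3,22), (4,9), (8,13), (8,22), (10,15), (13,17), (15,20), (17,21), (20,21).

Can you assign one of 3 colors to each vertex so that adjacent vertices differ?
A valid 3-coloring: color 1: [2, 4, 13, 15, 21, 22]; color 2: [3, 8, 9, 10, 17, 20].
(χ(G) = 2 ≤ 3.)

Yes, G is 3-colorable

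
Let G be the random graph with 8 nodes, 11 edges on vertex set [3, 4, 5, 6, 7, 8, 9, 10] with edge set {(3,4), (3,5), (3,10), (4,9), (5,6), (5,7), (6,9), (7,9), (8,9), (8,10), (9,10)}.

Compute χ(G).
χ(G) = 3

Clique number ω(G) = 3 (lower bound: χ ≥ ω).
The clique on [8, 9, 10] has size 3, forcing χ ≥ 3, and the coloring below uses 3 colors, so χ(G) = 3.
A valid 3-coloring: color 1: [3, 9]; color 2: [4, 5, 10]; color 3: [6, 7, 8].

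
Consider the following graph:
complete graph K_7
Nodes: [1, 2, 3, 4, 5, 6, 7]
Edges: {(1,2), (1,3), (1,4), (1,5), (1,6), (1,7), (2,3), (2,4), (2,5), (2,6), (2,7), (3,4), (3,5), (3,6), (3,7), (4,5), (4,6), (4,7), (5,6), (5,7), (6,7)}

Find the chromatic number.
χ(G) = 7

Clique number ω(G) = 7 (lower bound: χ ≥ ω).
The clique on [1, 2, 3, 4, 5, 6, 7] has size 7, forcing χ ≥ 7, and the coloring below uses 7 colors, so χ(G) = 7.
A valid 7-coloring: color 1: [5]; color 2: [1]; color 3: [3]; color 4: [7]; color 5: [6]; color 6: [4]; color 7: [2].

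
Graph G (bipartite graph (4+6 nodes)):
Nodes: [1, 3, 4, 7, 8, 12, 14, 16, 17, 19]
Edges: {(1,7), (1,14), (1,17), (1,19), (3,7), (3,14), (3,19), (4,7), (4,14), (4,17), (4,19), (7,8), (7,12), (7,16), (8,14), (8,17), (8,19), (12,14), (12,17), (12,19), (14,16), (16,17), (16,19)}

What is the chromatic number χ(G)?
Clique number ω(G) = 2 (lower bound: χ ≥ ω).
The graph is bipartite (no odd cycle), so 2 colors suffice: χ(G) = 2.
A valid 2-coloring: color 1: [7, 14, 17, 19]; color 2: [1, 3, 4, 8, 12, 16].

χ(G) = 2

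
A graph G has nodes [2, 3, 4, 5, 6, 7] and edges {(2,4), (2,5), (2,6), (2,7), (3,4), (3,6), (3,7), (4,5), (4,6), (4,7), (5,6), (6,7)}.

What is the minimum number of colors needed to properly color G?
χ(G) = 4

Clique number ω(G) = 4 (lower bound: χ ≥ ω).
The clique on [2, 4, 5, 6] has size 4, forcing χ ≥ 4, and the coloring below uses 4 colors, so χ(G) = 4.
A valid 4-coloring: color 1: [6]; color 2: [4]; color 3: [5, 7]; color 4: [2, 3].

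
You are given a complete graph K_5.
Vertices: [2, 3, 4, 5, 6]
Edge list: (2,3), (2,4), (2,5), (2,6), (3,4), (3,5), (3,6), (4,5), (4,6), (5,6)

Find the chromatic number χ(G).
χ(G) = 5

Clique number ω(G) = 5 (lower bound: χ ≥ ω).
The clique on [2, 3, 4, 5, 6] has size 5, forcing χ ≥ 5, and the coloring below uses 5 colors, so χ(G) = 5.
A valid 5-coloring: color 1: [6]; color 2: [3]; color 3: [4]; color 4: [5]; color 5: [2].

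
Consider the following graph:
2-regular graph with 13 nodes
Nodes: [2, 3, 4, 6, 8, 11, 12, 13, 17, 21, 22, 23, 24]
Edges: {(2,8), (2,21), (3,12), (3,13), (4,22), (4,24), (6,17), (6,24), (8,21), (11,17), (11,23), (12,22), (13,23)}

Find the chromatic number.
χ(G) = 3

Clique number ω(G) = 3 (lower bound: χ ≥ ω).
The clique on [2, 8, 21] has size 3, forcing χ ≥ 3, and the coloring below uses 3 colors, so χ(G) = 3.
A valid 3-coloring: color 1: [2, 4, 6, 11, 12, 13]; color 2: [3, 8, 17, 22, 23, 24]; color 3: [21].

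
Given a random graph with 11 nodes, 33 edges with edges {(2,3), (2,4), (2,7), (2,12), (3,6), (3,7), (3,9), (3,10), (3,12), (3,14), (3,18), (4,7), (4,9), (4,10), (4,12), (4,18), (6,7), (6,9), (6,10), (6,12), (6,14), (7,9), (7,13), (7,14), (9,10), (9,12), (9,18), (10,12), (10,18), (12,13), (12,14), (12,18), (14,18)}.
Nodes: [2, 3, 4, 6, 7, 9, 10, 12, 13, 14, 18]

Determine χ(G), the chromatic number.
χ(G) = 5

Clique number ω(G) = 5 (lower bound: χ ≥ ω).
The clique on [3, 9, 10, 12, 18] has size 5, forcing χ ≥ 5, and the coloring below uses 5 colors, so χ(G) = 5.
A valid 5-coloring: color 1: [7, 12]; color 2: [3, 4, 13]; color 3: [2, 9, 14]; color 4: [10]; color 5: [6, 18].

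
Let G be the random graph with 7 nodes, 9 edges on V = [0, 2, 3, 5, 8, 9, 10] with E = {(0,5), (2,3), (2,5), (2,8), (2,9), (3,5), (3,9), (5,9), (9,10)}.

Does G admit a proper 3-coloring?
The clique on vertices [2, 3, 5, 9] has size 4 > 3, so it alone needs 4 colors.

No, G is not 3-colorable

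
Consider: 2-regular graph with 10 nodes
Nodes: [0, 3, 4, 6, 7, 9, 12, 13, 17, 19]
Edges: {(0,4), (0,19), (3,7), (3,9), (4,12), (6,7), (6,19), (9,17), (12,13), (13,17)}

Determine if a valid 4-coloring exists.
Yes, G is 4-colorable

A valid 4-coloring: color 1: [0, 3, 6, 12, 17]; color 2: [4, 7, 9, 13, 19].
(χ(G) = 2 ≤ 4.)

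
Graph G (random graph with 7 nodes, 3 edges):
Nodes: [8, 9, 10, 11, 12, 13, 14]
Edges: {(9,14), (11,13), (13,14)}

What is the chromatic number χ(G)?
χ(G) = 2

Clique number ω(G) = 2 (lower bound: χ ≥ ω).
The graph is bipartite (no odd cycle), so 2 colors suffice: χ(G) = 2.
A valid 2-coloring: color 1: [8, 9, 10, 12, 13]; color 2: [11, 14].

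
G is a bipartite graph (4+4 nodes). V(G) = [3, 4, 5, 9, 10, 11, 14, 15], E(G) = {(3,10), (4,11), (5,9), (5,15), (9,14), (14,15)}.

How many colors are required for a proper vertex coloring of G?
χ(G) = 2

Clique number ω(G) = 2 (lower bound: χ ≥ ω).
The graph is bipartite (no odd cycle), so 2 colors suffice: χ(G) = 2.
A valid 2-coloring: color 1: [4, 5, 10, 14]; color 2: [3, 9, 11, 15].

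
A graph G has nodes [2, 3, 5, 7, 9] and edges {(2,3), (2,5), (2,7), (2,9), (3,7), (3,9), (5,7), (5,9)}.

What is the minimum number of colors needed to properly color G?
Clique number ω(G) = 3 (lower bound: χ ≥ ω).
The clique on [2, 3, 9] has size 3, forcing χ ≥ 3, and the coloring below uses 3 colors, so χ(G) = 3.
A valid 3-coloring: color 1: [2]; color 2: [3, 5]; color 3: [7, 9].

χ(G) = 3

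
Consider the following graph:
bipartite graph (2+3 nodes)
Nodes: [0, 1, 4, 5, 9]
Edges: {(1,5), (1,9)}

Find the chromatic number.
χ(G) = 2

Clique number ω(G) = 2 (lower bound: χ ≥ ω).
The graph is bipartite (no odd cycle), so 2 colors suffice: χ(G) = 2.
A valid 2-coloring: color 1: [0, 1, 4]; color 2: [5, 9].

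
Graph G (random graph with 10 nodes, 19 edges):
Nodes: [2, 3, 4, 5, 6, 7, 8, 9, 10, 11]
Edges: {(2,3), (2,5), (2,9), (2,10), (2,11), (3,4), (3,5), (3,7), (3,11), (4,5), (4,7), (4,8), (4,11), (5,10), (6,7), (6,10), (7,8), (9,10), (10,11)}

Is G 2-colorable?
No, G is not 2-colorable

The clique on vertices [2, 9, 10] has size 3 > 2, so it alone needs 3 colors.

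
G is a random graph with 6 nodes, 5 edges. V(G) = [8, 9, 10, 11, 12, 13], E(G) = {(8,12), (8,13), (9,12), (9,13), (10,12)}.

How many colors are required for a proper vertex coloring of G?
Clique number ω(G) = 2 (lower bound: χ ≥ ω).
The graph is bipartite (no odd cycle), so 2 colors suffice: χ(G) = 2.
A valid 2-coloring: color 1: [11, 12, 13]; color 2: [8, 9, 10].

χ(G) = 2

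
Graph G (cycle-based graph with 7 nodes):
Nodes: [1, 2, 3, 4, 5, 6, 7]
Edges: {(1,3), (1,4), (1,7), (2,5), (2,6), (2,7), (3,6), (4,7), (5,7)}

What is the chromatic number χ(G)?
Clique number ω(G) = 3 (lower bound: χ ≥ ω).
The clique on [1, 4, 7] has size 3, forcing χ ≥ 3, and the coloring below uses 3 colors, so χ(G) = 3.
A valid 3-coloring: color 1: [3, 7]; color 2: [1, 2]; color 3: [4, 5, 6].

χ(G) = 3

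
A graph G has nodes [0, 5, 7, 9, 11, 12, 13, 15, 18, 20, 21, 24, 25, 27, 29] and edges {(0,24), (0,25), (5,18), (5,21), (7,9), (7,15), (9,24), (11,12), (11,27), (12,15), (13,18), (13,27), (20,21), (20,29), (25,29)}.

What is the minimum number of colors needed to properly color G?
Clique number ω(G) = 2 (lower bound: χ ≥ ω).
Odd cycle [29, 20, 21, 5, 18, 13, 27, 11, 12, 15, 7, 9, 24, 0, 25] needs 3 colors (χ ≥ 3).
The coloring below uses 3 colors, so χ(G) = 3.
A valid 3-coloring: color 1: [0, 7, 12, 18, 21, 27, 29]; color 2: [5, 9, 11, 13, 15, 20, 25]; color 3: [24].

χ(G) = 3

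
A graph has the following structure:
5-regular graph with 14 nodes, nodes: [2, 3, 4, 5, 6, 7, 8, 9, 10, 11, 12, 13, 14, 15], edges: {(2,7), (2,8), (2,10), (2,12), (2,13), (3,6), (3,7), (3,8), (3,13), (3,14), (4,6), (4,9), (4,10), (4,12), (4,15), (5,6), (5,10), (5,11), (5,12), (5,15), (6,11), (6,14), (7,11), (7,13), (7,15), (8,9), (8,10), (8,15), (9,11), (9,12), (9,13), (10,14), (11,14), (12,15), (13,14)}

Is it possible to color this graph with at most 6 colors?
A valid 6-coloring: color 1: [6, 8, 12, 13]; color 2: [2, 3, 4, 11]; color 3: [5, 7, 9, 14]; color 4: [10, 15].
(χ(G) = 4 ≤ 6.)

Yes, G is 6-colorable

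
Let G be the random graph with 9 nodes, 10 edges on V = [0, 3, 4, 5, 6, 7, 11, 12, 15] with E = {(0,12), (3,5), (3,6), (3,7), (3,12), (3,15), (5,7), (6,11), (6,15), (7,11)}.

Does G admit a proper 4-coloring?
Yes, G is 4-colorable

A valid 4-coloring: color 1: [0, 3, 4, 11]; color 2: [6, 7, 12]; color 3: [5, 15].
(χ(G) = 3 ≤ 4.)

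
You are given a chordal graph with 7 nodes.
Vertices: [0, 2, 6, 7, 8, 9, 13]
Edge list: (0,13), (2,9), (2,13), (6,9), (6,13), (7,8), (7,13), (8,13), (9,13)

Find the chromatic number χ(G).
χ(G) = 3

Clique number ω(G) = 3 (lower bound: χ ≥ ω).
The clique on [7, 8, 13] has size 3, forcing χ ≥ 3, and the coloring below uses 3 colors, so χ(G) = 3.
A valid 3-coloring: color 1: [13]; color 2: [0, 7, 9]; color 3: [2, 6, 8].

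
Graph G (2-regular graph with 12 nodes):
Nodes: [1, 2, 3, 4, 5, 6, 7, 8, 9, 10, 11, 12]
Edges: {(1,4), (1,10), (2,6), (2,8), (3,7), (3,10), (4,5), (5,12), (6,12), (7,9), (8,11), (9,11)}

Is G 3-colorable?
Yes, G is 3-colorable

A valid 3-coloring: color 1: [2, 4, 7, 10, 11, 12]; color 2: [1, 3, 5, 6, 8, 9].
(χ(G) = 2 ≤ 3.)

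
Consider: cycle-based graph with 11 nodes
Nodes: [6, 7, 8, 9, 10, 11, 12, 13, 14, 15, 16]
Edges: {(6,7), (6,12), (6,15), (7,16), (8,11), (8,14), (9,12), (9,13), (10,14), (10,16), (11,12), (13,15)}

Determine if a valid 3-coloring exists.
A valid 3-coloring: color 1: [6, 9, 11, 14, 16]; color 2: [7, 8, 10, 12, 13]; color 3: [15].
(χ(G) = 3 ≤ 3.)

Yes, G is 3-colorable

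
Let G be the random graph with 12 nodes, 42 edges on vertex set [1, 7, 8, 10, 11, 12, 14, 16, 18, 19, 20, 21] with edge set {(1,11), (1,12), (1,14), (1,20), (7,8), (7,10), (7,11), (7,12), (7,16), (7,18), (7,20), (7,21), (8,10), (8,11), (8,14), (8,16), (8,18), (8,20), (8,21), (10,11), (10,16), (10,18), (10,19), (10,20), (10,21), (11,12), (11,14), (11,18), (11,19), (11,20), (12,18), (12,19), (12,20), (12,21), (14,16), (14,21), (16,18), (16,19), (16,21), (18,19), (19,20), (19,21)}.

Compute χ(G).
χ(G) = 5

Clique number ω(G) = 5 (lower bound: χ ≥ ω).
The clique on [7, 8, 10, 16, 18] has size 5, forcing χ ≥ 5, and the coloring below uses 5 colors, so χ(G) = 5.
A valid 5-coloring: color 1: [11, 16]; color 2: [1, 7, 19]; color 3: [10, 12, 14]; color 4: [8]; color 5: [18, 20, 21].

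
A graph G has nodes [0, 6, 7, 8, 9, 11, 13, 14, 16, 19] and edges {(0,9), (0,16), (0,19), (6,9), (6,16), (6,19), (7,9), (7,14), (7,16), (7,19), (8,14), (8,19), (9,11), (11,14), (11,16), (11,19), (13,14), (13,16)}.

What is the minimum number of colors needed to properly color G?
Clique number ω(G) = 2 (lower bound: χ ≥ ω).
The graph is bipartite (no odd cycle), so 2 colors suffice: χ(G) = 2.
A valid 2-coloring: color 1: [9, 14, 16, 19]; color 2: [0, 6, 7, 8, 11, 13].

χ(G) = 2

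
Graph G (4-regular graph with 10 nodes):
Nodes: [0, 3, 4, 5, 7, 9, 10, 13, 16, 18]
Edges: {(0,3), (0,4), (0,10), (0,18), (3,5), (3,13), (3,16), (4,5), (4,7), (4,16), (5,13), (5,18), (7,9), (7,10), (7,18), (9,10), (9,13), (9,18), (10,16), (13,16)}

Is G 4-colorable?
Yes, G is 4-colorable

A valid 4-coloring: color 1: [4, 10, 13, 18]; color 2: [3, 7]; color 3: [0, 5, 9, 16].
(χ(G) = 3 ≤ 4.)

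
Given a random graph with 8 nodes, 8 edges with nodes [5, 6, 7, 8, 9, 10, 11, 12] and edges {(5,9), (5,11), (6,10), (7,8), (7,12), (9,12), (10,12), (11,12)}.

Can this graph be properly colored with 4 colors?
Yes, G is 4-colorable

A valid 4-coloring: color 1: [5, 6, 8, 12]; color 2: [7, 9, 10, 11].
(χ(G) = 2 ≤ 4.)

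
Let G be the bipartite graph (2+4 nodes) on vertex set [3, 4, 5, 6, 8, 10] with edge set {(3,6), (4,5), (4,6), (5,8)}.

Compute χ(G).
χ(G) = 2

Clique number ω(G) = 2 (lower bound: χ ≥ ω).
The graph is bipartite (no odd cycle), so 2 colors suffice: χ(G) = 2.
A valid 2-coloring: color 1: [5, 6, 10]; color 2: [3, 4, 8].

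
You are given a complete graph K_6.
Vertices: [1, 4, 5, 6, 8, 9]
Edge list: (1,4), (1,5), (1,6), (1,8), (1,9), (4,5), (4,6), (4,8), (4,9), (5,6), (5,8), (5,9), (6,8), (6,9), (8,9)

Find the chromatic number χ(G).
Clique number ω(G) = 6 (lower bound: χ ≥ ω).
The clique on [1, 4, 5, 6, 8, 9] has size 6, forcing χ ≥ 6, and the coloring below uses 6 colors, so χ(G) = 6.
A valid 6-coloring: color 1: [4]; color 2: [6]; color 3: [1]; color 4: [9]; color 5: [5]; color 6: [8].

χ(G) = 6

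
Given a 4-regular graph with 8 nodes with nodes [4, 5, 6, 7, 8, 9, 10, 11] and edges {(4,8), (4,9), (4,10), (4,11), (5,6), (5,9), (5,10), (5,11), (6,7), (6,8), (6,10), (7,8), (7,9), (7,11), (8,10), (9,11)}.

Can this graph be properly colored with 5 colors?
Yes, G is 5-colorable

A valid 5-coloring: color 1: [4, 6]; color 2: [5, 8]; color 3: [9, 10]; color 4: [7]; color 5: [11].
(χ(G) = 4 ≤ 5.)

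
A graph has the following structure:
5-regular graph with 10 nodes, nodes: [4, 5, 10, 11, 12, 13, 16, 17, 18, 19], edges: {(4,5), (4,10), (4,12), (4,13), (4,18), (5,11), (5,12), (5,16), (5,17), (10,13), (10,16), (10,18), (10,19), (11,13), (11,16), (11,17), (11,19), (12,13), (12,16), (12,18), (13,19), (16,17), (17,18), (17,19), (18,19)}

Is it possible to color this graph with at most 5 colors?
Yes, G is 5-colorable

A valid 5-coloring: color 1: [4, 16, 19]; color 2: [5, 13, 18]; color 3: [10, 11, 12]; color 4: [17].
(χ(G) = 4 ≤ 5.)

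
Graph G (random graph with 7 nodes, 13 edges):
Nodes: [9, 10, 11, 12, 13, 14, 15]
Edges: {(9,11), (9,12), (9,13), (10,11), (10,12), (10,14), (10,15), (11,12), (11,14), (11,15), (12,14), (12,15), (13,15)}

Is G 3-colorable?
The clique on vertices [10, 11, 12, 14] has size 4 > 3, so it alone needs 4 colors.

No, G is not 3-colorable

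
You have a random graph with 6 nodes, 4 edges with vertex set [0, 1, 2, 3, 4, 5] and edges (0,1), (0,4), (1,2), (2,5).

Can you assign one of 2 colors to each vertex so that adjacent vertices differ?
A valid 2-coloring: color 1: [0, 2, 3]; color 2: [1, 4, 5].
(χ(G) = 2 ≤ 2.)

Yes, G is 2-colorable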